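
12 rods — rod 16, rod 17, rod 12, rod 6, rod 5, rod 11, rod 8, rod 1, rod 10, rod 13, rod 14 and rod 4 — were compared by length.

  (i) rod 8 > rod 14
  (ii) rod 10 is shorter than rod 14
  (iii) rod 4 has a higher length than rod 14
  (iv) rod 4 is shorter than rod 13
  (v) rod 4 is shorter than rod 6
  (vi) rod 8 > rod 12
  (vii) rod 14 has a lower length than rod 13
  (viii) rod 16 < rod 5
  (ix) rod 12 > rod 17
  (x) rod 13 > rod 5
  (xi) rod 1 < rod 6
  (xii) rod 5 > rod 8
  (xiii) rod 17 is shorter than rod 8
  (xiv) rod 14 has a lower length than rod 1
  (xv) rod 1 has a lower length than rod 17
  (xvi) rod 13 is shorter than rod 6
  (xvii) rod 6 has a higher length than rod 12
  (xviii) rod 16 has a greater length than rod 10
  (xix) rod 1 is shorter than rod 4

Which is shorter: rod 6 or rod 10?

rod 10

Link the given pairs in sequence: rod 10 < rod 14; rod 14 < rod 1; rod 1 < rod 17; rod 17 < rod 12; rod 12 < rod 8; rod 8 < rod 5; rod 5 < rod 13; rod 13 < rod 6.
Chaining these gives rod 10 < rod 14 < rod 1 < rod 17 < rod 12 < rod 8 < rod 5 < rod 13 < rod 6.
So rod 10 < rod 6; rod 10 is the shorter of the two.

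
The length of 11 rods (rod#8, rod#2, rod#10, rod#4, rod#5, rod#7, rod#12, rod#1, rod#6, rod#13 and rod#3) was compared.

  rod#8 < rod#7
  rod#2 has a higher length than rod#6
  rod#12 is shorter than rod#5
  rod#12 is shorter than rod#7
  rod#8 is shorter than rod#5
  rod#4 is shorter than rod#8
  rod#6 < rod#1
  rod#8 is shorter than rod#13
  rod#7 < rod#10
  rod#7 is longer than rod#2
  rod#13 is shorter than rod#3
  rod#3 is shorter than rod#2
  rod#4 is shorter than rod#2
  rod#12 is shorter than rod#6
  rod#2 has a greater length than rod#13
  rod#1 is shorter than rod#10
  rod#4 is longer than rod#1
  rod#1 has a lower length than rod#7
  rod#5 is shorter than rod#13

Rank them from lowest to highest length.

Each adjacent pair is fixed by a given relation: rod#12 < rod#6; rod#6 < rod#1; rod#1 < rod#4; rod#4 < rod#8; rod#8 < rod#5; rod#5 < rod#13; rod#13 < rod#3; rod#3 < rod#2; rod#2 < rod#7; rod#7 < rod#10. Chaining them end to end gives the full order.

rod#12 < rod#6 < rod#1 < rod#4 < rod#8 < rod#5 < rod#13 < rod#3 < rod#2 < rod#7 < rod#10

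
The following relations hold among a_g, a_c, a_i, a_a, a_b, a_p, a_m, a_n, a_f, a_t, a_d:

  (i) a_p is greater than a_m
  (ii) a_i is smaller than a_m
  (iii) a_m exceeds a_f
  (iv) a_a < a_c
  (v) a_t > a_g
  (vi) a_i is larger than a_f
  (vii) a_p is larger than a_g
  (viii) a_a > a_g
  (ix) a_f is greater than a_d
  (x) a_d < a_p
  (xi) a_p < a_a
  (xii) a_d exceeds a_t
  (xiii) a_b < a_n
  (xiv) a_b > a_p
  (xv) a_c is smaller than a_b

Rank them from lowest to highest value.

Nothing is placed below a_g, so it is least; from there a_g < a_t; a_t < a_d; a_d < a_f; a_f < a_i; a_i < a_m; a_m < a_p; a_p < a_a; a_a < a_c; a_c < a_b; a_b < a_n, each given directly.

a_g < a_t < a_d < a_f < a_i < a_m < a_p < a_a < a_c < a_b < a_n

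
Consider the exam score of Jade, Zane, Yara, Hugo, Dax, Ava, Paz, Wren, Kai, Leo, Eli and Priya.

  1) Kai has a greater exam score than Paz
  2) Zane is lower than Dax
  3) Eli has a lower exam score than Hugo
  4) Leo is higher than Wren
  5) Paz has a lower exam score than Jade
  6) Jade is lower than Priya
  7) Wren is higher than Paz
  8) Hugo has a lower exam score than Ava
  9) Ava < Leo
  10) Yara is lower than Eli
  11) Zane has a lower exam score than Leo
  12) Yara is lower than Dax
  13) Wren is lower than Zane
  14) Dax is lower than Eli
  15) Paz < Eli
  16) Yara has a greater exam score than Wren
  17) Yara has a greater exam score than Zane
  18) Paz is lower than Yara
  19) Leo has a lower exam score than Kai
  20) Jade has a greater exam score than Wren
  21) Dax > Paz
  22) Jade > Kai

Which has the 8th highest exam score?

Dax

Chaining the given pairs: Paz < Wren < Zane < Yara < Dax < Eli < Hugo < Ava < Leo < Kai < Jade < Priya.
Counting 8 from the largest end gives Dax.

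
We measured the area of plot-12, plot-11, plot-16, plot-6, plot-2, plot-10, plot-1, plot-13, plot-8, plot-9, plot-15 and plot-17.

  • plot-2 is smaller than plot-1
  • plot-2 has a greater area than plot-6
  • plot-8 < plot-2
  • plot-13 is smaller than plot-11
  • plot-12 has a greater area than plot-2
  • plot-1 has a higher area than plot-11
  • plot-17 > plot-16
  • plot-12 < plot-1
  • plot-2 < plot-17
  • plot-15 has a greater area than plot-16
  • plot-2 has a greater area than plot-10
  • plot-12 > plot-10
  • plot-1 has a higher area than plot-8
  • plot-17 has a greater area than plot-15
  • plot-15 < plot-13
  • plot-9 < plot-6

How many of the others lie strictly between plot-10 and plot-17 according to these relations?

The relations place plot-10 below plot-17. An element lies strictly between them when it is forced above plot-10 and also forced below plot-17.
Above plot-10: {plot-2, plot-12, plot-1}. Below plot-17: {plot-8, plot-9, plot-16, plot-15, plot-6, plot-2}.
Intersection: {plot-2} — 1.

1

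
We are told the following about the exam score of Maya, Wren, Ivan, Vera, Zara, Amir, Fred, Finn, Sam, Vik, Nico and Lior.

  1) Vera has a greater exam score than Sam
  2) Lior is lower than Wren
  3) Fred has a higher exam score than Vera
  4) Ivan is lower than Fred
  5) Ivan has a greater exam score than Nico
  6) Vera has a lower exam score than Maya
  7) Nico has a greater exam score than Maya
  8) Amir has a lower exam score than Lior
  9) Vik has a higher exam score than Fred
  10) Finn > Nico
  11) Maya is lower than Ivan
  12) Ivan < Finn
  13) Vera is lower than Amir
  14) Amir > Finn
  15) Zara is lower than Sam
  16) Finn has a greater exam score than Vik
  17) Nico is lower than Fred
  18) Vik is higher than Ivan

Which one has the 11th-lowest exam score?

Lior

The consecutive relations fix a unique order: Zara < Sam < Vera < Maya < Nico < Ivan < Fred < Vik < Finn < Amir < Lior < Wren.
The 11th smallest is Lior.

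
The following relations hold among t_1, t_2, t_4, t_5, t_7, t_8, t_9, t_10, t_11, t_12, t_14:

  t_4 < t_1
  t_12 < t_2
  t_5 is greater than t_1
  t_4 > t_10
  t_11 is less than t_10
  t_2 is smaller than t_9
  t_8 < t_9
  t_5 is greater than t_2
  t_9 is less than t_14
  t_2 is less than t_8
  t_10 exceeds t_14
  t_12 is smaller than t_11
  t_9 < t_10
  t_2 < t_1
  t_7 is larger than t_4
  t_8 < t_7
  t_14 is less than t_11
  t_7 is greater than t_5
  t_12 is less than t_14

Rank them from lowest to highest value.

Each adjacent pair is fixed by a given relation: t_12 < t_2; t_2 < t_8; t_8 < t_9; t_9 < t_14; t_14 < t_11; t_11 < t_10; t_10 < t_4; t_4 < t_1; t_1 < t_5; t_5 < t_7. Chaining them end to end gives the full order.

t_12 < t_2 < t_8 < t_9 < t_14 < t_11 < t_10 < t_4 < t_1 < t_5 < t_7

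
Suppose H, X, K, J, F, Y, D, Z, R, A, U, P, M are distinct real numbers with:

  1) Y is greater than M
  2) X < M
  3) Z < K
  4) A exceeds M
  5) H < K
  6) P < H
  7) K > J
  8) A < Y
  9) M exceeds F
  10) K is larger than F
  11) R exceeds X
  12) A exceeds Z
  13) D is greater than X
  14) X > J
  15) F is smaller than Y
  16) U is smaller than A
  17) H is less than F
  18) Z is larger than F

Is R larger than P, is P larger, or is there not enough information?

Following every chain through P: above P we get H, F, Z, M, A, K, Y.
R is not reached, and no chain runs the other way from R to P.
So the given relations leave the order of P and R undetermined.

undetermined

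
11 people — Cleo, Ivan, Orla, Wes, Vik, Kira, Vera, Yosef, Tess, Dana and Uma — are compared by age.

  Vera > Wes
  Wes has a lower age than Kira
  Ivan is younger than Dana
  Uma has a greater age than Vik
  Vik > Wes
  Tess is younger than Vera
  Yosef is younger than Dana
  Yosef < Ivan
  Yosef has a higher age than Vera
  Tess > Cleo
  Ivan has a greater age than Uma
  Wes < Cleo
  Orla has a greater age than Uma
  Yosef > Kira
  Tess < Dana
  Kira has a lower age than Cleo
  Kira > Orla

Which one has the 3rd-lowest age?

Piecing the relations together gives one ordering: Wes < Vik < Uma < Orla < Kira < Cleo < Tess < Vera < Yosef < Ivan < Dana.
Counting 3 from the smallest end gives Uma.

Uma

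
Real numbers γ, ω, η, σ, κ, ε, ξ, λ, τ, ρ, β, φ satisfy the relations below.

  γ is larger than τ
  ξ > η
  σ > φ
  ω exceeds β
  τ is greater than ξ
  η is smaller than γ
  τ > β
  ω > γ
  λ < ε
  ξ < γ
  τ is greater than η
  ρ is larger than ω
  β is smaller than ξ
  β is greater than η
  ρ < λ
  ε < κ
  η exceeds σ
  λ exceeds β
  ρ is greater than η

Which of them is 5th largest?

Chaining the given pairs: φ < σ < η < β < ξ < τ < γ < ω < ρ < λ < ε < κ.
The 5th largest is ω.

ω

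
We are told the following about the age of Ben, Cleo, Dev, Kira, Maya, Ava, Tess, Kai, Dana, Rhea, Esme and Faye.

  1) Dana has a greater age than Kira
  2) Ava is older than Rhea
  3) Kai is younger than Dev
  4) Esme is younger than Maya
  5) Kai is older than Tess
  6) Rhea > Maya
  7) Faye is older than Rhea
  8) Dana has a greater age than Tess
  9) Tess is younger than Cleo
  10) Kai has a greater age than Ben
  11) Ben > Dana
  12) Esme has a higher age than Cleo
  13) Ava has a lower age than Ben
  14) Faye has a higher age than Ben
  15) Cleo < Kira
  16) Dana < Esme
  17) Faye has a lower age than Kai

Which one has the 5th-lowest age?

The consecutive relations fix a unique order: Tess < Cleo < Kira < Dana < Esme < Maya < Rhea < Ava < Ben < Faye < Kai < Dev.
The 5th smallest is Esme.

Esme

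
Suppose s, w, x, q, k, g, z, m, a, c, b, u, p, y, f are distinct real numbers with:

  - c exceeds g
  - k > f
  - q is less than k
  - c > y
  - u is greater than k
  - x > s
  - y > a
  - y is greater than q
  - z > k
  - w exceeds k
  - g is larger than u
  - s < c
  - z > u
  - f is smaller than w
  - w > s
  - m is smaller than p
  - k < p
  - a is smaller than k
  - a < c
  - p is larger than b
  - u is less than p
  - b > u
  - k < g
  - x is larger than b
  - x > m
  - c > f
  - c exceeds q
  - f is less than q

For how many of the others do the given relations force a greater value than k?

8

The elements the relations force above k are u, b, g, x, p, c, w, z — no chain reaches any other.
That is 8.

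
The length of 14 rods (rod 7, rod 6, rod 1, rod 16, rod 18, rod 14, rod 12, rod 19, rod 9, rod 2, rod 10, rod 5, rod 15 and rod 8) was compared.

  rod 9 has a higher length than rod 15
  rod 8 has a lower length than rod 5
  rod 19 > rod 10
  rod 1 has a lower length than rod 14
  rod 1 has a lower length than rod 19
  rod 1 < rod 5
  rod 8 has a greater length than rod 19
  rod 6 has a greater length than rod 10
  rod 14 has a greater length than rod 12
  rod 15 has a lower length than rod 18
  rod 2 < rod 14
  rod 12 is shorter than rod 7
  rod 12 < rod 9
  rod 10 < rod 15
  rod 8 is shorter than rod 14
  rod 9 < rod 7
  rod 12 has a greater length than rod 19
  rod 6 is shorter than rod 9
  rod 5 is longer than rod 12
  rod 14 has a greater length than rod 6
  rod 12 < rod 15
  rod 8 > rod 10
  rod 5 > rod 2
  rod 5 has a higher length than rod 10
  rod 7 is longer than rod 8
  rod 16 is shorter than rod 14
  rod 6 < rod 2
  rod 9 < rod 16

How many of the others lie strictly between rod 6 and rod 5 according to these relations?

1

The relations place rod 6 below rod 5. An element lies strictly between them when it is forced above rod 6 and also forced below rod 5.
Above rod 6: {rod 9, rod 2, rod 16, rod 14, rod 7}. Below rod 5: {rod 1, rod 10, rod 19, rod 8, rod 12, rod 2}.
Intersection: {rod 2} — 1.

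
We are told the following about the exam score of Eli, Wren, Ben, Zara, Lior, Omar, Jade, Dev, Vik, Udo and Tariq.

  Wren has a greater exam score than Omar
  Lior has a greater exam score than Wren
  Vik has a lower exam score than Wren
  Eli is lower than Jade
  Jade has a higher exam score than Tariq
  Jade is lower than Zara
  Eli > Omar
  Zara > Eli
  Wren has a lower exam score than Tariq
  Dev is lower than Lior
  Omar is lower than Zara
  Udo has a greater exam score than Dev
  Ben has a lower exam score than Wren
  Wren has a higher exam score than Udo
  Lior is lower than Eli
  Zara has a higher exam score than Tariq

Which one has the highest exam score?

Chaining downward from Zara: directly below it, Omar, Tariq, Eli, Jade; then Wren, Lior; then Vik, Dev, Ben, Udo.
That covers every other element, and nothing is given above Zara, so Zara is the highest exam score.

Zara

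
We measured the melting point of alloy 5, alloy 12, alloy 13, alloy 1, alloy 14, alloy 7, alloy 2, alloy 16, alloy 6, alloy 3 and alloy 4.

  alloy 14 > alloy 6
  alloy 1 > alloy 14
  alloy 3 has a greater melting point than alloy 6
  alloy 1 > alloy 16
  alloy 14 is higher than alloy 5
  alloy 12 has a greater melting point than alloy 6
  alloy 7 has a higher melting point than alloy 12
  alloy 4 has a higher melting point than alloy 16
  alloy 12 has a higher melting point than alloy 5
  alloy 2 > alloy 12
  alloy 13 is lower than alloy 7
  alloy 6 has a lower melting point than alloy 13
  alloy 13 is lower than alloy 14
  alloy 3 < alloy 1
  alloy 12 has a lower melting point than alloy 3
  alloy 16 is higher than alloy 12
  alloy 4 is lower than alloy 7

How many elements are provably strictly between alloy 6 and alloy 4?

Chaining upward from alloy 6 reaches: alloy 13, alloy 12, alloy 16, alloy 14, alloy 3, alloy 2, alloy 7, alloy 1.
Chaining downward from alloy 4 reaches: alloy 5, alloy 12, alloy 16.
Strictly between alloy 6 and alloy 4 are those in both lists: alloy 12, alloy 16 — 2 elements.

2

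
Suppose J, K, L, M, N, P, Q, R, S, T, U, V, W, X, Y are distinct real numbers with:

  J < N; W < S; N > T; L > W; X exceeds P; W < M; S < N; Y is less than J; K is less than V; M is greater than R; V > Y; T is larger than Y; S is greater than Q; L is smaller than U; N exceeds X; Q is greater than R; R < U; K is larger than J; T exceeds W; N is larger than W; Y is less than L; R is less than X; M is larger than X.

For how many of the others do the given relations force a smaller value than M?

Directly below M: R, W, X.
One step further: P (4 so far).
Nothing else is reachable below M; 4 in all.

4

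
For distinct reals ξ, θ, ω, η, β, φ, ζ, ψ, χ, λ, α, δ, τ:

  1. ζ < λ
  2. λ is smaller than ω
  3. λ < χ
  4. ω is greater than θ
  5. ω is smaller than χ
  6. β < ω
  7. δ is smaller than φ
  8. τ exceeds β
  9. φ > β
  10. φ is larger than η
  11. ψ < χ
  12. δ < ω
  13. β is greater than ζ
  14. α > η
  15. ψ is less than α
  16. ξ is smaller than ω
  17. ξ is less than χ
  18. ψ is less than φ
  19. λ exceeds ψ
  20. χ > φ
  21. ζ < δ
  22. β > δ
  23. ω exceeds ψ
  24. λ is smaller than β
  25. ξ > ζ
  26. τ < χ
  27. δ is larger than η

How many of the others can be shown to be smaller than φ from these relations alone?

6

The elements the relations force below φ are η, ζ, ψ, λ, δ, β — no chain reaches any other.
That is 6.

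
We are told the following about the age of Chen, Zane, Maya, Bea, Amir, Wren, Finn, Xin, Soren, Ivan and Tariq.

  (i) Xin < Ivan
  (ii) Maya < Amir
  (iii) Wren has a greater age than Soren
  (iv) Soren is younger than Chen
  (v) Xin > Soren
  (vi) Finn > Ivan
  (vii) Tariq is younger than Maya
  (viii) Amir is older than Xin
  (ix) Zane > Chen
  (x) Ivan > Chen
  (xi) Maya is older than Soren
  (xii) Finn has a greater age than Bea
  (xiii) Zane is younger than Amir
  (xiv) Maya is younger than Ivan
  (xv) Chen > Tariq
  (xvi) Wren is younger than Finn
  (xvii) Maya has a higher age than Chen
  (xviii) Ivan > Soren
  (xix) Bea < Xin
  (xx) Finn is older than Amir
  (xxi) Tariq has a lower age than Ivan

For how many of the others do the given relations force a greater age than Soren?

8

The elements the relations force above Soren are Chen, Maya, Xin, Zane, Ivan, Amir, Wren, Finn — no chain reaches any other.
That is 8.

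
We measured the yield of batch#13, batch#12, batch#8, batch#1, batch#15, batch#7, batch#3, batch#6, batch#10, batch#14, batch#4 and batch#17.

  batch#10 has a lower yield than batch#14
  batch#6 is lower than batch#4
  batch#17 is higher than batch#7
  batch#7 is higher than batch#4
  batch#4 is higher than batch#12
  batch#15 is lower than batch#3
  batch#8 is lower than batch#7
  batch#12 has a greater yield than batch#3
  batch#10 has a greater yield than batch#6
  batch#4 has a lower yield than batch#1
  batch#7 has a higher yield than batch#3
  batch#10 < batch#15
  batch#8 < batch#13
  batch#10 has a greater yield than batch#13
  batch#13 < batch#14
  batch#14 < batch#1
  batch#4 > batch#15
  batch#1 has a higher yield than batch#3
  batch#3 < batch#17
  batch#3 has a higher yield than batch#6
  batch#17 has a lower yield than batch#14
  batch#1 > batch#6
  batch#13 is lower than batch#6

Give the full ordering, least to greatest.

Nothing is placed below batch#8, so it is least; from there batch#8 < batch#13; batch#13 < batch#6; batch#6 < batch#10; batch#10 < batch#15; batch#15 < batch#3; batch#3 < batch#12; batch#12 < batch#4; batch#4 < batch#7; batch#7 < batch#17; batch#17 < batch#14; batch#14 < batch#1, each given directly.

batch#8 < batch#13 < batch#6 < batch#10 < batch#15 < batch#3 < batch#12 < batch#4 < batch#7 < batch#17 < batch#14 < batch#1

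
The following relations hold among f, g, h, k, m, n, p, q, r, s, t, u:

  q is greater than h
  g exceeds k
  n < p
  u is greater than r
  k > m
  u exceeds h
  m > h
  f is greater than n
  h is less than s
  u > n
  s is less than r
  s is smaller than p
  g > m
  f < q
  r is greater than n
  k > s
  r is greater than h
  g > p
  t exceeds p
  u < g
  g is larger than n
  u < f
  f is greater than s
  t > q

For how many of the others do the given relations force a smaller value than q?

From q the given relations immediately reach h, f.
From those, n, s, u — 5 in total.
From those, r — 6 in total.
Nothing else is reachable below q; 6 in all.

6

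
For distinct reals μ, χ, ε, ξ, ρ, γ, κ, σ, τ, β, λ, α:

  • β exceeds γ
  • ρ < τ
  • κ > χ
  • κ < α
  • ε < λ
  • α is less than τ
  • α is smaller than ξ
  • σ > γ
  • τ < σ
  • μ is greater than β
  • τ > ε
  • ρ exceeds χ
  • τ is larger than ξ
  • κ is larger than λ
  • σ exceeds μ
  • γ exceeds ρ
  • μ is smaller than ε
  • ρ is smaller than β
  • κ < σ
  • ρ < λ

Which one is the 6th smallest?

ε

Chaining the given pairs: χ < ρ < γ < β < μ < ε < λ < κ < α < ξ < τ < σ.
Counting 6 from the smallest end gives ε.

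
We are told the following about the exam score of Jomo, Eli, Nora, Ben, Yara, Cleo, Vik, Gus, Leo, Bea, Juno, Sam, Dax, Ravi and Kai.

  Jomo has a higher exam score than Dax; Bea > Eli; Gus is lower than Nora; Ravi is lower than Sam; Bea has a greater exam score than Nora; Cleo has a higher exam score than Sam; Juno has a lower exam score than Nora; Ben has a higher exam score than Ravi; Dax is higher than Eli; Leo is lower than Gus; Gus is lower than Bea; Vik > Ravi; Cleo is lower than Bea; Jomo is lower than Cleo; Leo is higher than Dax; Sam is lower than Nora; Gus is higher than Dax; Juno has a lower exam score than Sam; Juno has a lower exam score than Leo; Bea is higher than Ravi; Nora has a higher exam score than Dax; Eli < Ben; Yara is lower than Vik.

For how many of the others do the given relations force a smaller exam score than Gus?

4

The elements the relations force below Gus are Juno, Eli, Dax, Leo — no chain reaches any other.
That is 4.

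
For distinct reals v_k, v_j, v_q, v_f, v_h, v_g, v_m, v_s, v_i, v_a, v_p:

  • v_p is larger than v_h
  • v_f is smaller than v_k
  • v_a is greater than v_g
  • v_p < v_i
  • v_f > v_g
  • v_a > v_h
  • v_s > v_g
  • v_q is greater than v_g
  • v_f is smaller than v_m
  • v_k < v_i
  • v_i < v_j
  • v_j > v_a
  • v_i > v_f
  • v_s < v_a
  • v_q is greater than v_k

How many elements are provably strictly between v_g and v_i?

2

Chaining upward from v_g reaches: v_s, v_f, v_a, v_m, v_k, v_q, v_j.
Chaining downward from v_i reaches: v_h, v_f, v_p, v_k.
Strictly between v_g and v_i are those in both lists: v_f, v_k — 2 elements.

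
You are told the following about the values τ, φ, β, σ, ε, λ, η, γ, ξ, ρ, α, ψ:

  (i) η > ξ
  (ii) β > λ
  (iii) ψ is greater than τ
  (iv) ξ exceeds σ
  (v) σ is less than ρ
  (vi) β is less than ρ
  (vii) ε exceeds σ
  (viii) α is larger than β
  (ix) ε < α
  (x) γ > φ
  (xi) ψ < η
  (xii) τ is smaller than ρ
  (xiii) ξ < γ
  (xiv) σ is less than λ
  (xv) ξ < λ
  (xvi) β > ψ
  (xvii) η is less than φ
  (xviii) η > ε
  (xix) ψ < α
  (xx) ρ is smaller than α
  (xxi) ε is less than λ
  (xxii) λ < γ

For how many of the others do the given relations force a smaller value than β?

6

Directly below β: ψ, λ.
One step further: σ, ε, τ, ξ (6 so far).
No other element is forced below β by the given relations, so the count is 6.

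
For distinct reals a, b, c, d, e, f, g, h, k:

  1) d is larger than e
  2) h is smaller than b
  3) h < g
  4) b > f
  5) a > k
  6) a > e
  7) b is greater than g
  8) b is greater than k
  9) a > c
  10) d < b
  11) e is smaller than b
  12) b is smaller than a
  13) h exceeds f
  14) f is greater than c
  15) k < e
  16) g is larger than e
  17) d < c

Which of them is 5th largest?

The consecutive relations fix a unique order: k < e < d < c < f < h < g < b < a.
The 5th largest is f.

f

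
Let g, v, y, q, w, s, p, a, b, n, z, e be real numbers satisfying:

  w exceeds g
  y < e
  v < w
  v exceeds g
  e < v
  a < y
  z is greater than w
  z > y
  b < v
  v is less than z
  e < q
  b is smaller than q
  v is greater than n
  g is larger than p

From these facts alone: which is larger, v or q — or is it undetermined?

Following every chain through q: below q we get a, b, y, e.
v is not reached, and no chain runs the other way from v to q.
So the given relations leave the order of q and v undetermined.

undetermined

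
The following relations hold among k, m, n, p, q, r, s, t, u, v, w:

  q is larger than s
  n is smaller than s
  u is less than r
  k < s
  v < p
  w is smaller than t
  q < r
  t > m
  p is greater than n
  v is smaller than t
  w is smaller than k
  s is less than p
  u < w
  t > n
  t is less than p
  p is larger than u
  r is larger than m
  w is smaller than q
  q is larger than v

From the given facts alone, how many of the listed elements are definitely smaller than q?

The elements the relations force below q are u, v, w, n, k, s — no chain reaches any other.
That is 6.

6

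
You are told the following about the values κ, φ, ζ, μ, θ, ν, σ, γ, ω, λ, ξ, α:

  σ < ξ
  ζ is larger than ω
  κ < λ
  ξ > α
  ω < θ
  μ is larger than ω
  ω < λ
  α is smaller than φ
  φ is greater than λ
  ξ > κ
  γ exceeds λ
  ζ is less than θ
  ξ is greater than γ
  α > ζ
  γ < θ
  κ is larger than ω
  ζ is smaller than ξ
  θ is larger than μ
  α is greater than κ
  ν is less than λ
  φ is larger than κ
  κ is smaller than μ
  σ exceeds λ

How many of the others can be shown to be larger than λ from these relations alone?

5

The elements the relations force above λ are σ, γ, θ, φ, ξ — no chain reaches any other.
That is 5.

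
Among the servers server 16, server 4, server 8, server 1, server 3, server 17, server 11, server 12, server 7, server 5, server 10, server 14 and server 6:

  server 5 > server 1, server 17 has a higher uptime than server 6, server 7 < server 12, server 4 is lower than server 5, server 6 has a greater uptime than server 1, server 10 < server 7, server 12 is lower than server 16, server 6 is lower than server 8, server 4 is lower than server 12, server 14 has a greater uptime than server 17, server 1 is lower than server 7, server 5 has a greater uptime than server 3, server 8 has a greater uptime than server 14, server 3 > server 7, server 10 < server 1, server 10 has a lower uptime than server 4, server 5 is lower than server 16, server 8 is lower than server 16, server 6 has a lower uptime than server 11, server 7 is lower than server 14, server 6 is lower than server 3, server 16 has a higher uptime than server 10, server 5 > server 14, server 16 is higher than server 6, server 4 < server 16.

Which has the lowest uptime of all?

server 10

Chaining upward from server 10: directly above it, server 1, server 4, server 7, server 16; then server 6, server 3, server 14, server 5, server 12; then server 11, server 17, server 8.
That covers every other element, and nothing is given below server 10, so server 10 is the lowest uptime.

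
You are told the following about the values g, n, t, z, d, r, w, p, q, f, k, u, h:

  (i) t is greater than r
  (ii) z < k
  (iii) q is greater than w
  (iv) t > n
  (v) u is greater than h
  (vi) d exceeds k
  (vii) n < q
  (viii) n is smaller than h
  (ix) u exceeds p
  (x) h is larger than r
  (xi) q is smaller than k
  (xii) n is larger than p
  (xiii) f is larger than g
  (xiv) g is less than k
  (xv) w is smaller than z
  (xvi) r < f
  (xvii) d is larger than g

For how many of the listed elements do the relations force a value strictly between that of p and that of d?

3

Chaining upward from p reaches: n, q, t, k, h, u.
Chaining downward from d reaches: w, g, n, q, z, k.
Strictly between p and d are those in both lists: n, q, k — 3 elements.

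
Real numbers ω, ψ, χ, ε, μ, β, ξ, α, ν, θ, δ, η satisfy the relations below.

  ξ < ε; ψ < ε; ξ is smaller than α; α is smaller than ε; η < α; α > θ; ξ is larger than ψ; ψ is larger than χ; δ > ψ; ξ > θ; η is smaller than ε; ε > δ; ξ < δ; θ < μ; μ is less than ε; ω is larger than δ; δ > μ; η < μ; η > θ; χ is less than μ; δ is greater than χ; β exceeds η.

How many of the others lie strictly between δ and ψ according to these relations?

Chaining upward from ψ reaches: ξ, α, ε, ω.
Chaining downward from δ reaches: θ, η, χ, μ, ξ.
Strictly between ψ and δ are those in both lists: ξ — 1 element.

1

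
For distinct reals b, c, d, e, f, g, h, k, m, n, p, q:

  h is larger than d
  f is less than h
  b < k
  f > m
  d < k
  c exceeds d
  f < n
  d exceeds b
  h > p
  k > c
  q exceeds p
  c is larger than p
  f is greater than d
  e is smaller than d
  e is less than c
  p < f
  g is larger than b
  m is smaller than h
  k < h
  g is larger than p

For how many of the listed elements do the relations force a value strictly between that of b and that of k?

2

The relations place b below k. An element lies strictly between them when it is forced above b and also forced below k.
Above b: {g, d, c, f, n, h}. Below k: {p, e, d, c}.
Intersection: {d, c} — 2.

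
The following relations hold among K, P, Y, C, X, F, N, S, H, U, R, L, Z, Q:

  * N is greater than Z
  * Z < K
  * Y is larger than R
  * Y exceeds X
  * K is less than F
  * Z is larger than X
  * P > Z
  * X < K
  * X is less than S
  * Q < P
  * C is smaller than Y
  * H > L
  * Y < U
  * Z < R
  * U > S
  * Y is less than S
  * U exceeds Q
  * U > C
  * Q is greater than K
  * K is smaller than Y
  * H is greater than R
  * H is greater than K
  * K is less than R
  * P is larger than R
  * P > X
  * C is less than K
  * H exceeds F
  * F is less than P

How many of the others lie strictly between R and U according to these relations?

2

Chaining upward from R reaches: Y, S, P, H.
Chaining downward from U reaches: C, X, Z, K, Y, Q, S.
Strictly between R and U are those in both lists: Y, S — 2 elements.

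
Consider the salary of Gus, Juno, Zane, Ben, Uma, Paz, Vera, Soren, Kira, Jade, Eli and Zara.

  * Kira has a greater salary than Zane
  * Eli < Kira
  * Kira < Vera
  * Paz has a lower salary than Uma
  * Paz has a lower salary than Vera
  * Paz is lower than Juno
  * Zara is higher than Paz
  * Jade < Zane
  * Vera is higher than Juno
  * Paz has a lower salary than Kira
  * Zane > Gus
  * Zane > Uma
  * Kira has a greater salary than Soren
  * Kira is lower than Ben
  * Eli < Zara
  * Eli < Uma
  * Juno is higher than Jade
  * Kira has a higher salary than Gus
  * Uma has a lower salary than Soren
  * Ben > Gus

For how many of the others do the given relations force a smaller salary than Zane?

5

The elements the relations force below Zane are Paz, Eli, Uma, Gus, Jade — no chain reaches any other.
That is 5.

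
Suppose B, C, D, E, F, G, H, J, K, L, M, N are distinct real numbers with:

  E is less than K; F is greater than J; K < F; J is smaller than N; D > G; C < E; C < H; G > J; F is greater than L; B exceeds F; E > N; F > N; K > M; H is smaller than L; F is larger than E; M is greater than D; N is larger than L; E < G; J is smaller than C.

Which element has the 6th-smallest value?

E

Chaining the given pairs: J < C < H < L < N < E < G < D < M < K < F < B.
Counting 6 from the smallest end gives E.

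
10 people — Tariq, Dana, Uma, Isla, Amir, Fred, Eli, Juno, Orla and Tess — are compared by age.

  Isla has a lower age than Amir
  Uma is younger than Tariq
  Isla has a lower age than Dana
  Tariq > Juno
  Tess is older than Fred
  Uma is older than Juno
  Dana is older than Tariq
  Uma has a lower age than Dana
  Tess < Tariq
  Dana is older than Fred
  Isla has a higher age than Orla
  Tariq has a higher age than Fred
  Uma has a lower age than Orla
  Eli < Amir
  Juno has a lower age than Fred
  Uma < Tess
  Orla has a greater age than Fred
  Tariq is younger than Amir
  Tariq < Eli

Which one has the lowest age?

Juno

Uma is not least since Juno < Uma; Fred is not least since Juno < Fred; Orla is not least since Uma < Orla; Tess is not least since Fred < Tess; Tariq is not least since Juno < Tariq; Isla is not least since Orla < Isla; Eli is not least since Tariq < Eli; Amir is not least since Isla < Amir; Dana is not least since Uma < Dana.
Only Juno has nothing below it, so Juno is the lowest age.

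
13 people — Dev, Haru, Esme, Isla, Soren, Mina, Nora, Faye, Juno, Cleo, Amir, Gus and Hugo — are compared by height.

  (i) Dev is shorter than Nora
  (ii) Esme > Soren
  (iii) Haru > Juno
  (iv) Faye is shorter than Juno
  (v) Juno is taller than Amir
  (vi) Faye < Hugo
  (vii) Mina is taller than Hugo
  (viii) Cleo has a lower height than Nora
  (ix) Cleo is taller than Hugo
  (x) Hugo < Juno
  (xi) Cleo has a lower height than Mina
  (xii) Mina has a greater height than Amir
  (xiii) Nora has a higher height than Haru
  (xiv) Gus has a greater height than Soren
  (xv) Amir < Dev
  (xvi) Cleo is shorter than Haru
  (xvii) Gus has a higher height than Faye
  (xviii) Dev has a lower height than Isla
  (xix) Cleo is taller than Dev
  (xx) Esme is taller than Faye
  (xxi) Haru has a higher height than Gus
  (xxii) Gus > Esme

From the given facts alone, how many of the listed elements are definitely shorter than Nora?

Directly below Nora: Dev, Cleo, Haru.
One step further: Amir, Hugo, Juno, Gus (7 so far).
One step further: Soren, Faye, Esme (10 so far).
Nothing else is reachable below Nora; 10 in all.

10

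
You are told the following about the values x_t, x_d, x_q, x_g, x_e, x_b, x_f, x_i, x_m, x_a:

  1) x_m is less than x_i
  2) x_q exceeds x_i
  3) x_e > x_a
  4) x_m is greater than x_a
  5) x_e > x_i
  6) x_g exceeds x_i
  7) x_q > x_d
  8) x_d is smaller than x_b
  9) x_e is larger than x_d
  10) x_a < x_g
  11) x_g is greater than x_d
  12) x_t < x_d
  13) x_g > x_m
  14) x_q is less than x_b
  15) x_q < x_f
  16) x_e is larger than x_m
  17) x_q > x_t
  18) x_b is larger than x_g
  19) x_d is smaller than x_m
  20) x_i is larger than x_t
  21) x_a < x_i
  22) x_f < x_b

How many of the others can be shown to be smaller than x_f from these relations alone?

The elements the relations force below x_f are x_t, x_d, x_a, x_m, x_i, x_q — no chain reaches any other.
That is 6.

6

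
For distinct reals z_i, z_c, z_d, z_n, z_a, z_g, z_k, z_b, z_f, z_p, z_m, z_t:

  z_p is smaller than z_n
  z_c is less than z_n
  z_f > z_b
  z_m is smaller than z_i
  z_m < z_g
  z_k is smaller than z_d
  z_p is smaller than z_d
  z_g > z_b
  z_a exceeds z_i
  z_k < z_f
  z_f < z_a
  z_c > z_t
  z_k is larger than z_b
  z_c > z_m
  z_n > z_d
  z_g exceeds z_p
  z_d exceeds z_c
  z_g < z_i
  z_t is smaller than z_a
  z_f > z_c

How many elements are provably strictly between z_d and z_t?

1

The relations place z_t below z_d. An element lies strictly between them when it is forced above z_t and also forced below z_d.
Above z_t: {z_c, z_f, z_a, z_n}. Below z_d: {z_b, z_p, z_m, z_k, z_c}.
Intersection: {z_c} — 1.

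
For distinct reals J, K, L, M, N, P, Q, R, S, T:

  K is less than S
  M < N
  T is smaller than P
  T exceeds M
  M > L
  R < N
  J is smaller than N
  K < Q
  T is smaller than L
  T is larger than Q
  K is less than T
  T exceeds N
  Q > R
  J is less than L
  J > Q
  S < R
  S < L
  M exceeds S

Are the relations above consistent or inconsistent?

Chaining the given relations yields L < M < N < T, so L < T. But one relation states T < L. These cannot both hold.

inconsistent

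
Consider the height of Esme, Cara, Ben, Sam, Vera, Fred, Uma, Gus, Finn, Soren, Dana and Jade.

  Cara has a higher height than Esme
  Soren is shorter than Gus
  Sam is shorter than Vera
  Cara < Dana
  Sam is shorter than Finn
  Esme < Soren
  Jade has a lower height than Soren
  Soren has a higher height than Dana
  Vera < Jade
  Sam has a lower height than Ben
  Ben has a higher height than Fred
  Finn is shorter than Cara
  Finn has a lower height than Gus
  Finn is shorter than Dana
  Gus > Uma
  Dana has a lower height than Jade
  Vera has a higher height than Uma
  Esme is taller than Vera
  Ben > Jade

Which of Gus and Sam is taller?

Gus

Link the given pairs in sequence: Sam < Vera; Vera < Esme; Esme < Cara; Cara < Dana; Dana < Jade; Jade < Soren; Soren < Gus.
Chaining these gives Sam < Vera < Esme < Cara < Dana < Jade < Soren < Gus.
So Sam < Gus; Gus is the taller of the two.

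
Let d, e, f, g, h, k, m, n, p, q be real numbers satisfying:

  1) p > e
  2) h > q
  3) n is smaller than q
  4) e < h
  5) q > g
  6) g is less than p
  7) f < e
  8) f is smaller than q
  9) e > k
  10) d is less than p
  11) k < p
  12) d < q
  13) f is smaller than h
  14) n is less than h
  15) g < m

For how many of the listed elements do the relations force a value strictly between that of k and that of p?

Chaining upward from k reaches: e, h.
Chaining downward from p reaches: d, f, g, e.
Strictly between k and p are those in both lists: e — 1 element.

1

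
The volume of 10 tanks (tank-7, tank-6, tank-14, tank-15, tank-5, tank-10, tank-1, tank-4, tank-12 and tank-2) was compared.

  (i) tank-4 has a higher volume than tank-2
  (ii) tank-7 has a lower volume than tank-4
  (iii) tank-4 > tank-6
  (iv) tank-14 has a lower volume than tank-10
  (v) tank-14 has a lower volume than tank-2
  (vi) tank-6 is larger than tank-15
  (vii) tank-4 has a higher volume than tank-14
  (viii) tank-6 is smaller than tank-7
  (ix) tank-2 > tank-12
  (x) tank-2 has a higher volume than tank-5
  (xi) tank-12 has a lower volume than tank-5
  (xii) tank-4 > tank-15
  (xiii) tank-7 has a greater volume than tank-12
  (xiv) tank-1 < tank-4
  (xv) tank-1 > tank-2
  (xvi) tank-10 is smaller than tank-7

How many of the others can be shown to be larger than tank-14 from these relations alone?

5

From tank-14 the given relations immediately reach tank-2, tank-10, tank-4.
From those, tank-1, tank-7 — 5 in total.
Nothing else is reachable above tank-14; 5 in all.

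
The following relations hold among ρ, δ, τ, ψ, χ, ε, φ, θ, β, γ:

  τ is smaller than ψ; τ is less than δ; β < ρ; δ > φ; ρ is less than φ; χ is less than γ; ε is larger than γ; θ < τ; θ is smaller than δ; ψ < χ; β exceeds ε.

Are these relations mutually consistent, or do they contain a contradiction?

Every relation is compatible with θ < τ < ψ < χ < γ < ε < β < ρ < φ < δ; the set is consistent.

consistent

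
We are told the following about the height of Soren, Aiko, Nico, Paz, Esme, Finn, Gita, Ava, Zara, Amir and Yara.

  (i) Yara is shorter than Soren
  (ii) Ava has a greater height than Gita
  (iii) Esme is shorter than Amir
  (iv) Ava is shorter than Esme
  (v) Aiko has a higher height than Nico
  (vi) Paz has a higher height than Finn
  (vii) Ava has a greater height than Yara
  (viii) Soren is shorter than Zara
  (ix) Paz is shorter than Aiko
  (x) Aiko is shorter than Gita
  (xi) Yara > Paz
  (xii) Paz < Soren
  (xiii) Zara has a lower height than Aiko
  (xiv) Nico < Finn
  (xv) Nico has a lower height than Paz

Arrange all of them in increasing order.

The consecutive links are each given: Nico < Finn; Finn < Paz; Paz < Yara; Yara < Soren; Soren < Zara; Zara < Aiko; Aiko < Gita; Gita < Ava; Ava < Esme; Esme < Amir.

Nico < Finn < Paz < Yara < Soren < Zara < Aiko < Gita < Ava < Esme < Amir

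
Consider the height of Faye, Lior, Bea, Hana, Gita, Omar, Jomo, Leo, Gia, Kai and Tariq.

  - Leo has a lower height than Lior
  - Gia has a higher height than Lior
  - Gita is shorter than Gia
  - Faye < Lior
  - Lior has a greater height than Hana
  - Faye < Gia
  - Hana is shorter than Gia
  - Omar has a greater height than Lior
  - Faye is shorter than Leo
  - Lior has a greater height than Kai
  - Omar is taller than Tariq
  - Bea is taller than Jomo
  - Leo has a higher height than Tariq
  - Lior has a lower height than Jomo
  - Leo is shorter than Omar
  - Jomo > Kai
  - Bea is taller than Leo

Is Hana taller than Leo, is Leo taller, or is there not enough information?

undetermined

Following every chain through Leo: above Leo we get Lior, Jomo, Bea, Gia, Omar; below Leo we get Faye, Tariq.
Hana is not reached, and no chain runs the other way from Hana to Leo.
So the given relations leave the order of Leo and Hana undetermined.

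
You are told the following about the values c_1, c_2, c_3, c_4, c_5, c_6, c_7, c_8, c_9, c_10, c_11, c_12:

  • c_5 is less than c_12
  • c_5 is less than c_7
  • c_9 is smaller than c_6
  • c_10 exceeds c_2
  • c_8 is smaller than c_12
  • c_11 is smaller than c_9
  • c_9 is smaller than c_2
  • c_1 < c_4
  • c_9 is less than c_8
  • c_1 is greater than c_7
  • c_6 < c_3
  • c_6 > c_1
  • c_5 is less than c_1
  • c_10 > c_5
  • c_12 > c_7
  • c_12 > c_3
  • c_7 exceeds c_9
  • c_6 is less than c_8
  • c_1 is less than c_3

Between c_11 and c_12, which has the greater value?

c_12

Link the given pairs in sequence: c_11 < c_9; c_9 < c_7; c_7 < c_1; c_1 < c_6; c_6 < c_3; c_3 < c_12.
Together: c_11 < c_9 < c_7 < c_1 < c_6 < c_3 < c_12.
So c_11 < c_12; c_12 is the larger of the two.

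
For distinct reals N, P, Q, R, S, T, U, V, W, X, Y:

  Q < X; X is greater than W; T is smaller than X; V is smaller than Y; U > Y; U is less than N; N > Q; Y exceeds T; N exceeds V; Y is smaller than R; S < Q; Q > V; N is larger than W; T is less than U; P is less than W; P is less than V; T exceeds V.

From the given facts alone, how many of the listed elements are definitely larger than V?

Directly above V: T, Y, Q, N.
One step further: U, X, R (7 so far).
Nothing else is reachable above V; 7 in all.

7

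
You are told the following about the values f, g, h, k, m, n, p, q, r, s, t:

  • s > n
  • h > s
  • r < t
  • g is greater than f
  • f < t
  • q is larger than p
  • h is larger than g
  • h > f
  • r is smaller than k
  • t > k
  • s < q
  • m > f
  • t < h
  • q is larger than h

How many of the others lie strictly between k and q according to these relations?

Chaining upward from k reaches: t, h.
Chaining downward from q reaches: f, r, n, t, s, p, g, h.
Strictly between k and q are those in both lists: t, h — 2 elements.

2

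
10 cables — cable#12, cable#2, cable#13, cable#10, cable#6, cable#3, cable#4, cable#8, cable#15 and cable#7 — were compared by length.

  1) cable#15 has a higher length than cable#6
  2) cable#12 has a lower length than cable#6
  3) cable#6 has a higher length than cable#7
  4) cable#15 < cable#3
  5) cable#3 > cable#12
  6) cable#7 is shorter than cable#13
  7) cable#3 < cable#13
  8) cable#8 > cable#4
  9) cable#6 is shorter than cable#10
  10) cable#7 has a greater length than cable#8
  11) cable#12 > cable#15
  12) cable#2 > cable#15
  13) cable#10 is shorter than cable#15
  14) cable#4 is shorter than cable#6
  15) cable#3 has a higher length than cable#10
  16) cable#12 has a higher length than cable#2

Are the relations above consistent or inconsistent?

Chaining the given relations yields cable#6 < cable#10 < cable#15 < cable#2 < cable#12, so cable#6 < cable#12. But one relation states cable#12 < cable#6. These cannot both hold.

inconsistent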